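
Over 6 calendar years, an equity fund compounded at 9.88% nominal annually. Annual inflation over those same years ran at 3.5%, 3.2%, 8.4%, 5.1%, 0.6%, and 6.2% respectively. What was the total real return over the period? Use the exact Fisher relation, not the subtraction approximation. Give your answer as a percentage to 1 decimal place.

35.4%

Cumulative inflation factor: 1.035 × 1.032 × 1.084 × 1.051 × 1.006 × 1.062 ≈ 1.30009.
Nominal growth factor: 1.76000. Real growth factor = 1.76000 / 1.30009 ≈ 1.35375.
Total real return ≈ 35.3747%.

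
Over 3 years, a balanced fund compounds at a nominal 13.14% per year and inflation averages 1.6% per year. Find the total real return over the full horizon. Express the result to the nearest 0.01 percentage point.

38.09%

The annual real rate is (1+13.14%)/(1+1.6%) − 1 = 11.3583%.
Compounded over 3 years: (1 + 0.113583)^3 − 1 ≈ 0.38092.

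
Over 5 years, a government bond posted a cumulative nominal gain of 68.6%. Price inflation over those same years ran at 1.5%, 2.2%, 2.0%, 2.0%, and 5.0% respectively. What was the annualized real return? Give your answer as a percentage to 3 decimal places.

Cumulative inflation factor: 1.015 × 1.022 × 1.020 × 1.020 × 1.050 ≈ 1.13320.
Nominal growth factor: 1.68600. Real growth factor = 1.68600 / 1.13320 ≈ 1.48782.
Annualized: 1.48782^(1/5) − 1 ≈ 0.08271.

8.271%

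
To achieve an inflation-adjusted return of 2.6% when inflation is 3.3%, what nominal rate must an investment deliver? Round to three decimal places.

By the Fisher equation, 1 + r_nom = (1 + 2.6%)(1 + 3.3%) = 1.026 × 1.033 = 1.059858.
So r_nom = 5.9858%.

5.986%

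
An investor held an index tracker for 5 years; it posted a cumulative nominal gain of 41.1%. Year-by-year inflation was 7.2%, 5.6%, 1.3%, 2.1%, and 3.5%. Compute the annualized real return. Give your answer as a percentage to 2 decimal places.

3.09%

Cumulative inflation factor: 1.072 × 1.056 × 1.013 × 1.021 × 1.035 ≈ 1.21181.
Nominal growth factor: 1.41100. Real growth factor = 1.41100 / 1.21181 ≈ 1.16437.
Annualized: 1.16437^(1/5) − 1 ≈ 0.03090.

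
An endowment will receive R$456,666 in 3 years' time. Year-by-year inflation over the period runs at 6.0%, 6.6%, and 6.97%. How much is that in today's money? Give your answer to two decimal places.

R$377,810.14

Price-level factor over 3 years: 1.060 × 1.066 × 1.0697 = 1.208718212.
Purchasing power today: R$456,666 divided by that factor.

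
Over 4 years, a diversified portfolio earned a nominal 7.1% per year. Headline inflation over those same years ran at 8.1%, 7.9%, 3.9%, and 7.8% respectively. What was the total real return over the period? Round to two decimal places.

0.71%

Cumulative inflation factor: 1.081 × 1.079 × 1.039 × 1.078 ≈ 1.30642.
Nominal growth factor: 1.31570. Real growth factor = 1.31570 / 1.30642 ≈ 1.00711.
Total real return ≈ 0.7109%.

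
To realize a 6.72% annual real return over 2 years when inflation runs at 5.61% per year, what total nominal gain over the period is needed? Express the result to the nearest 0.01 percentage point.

Required annual nominal rate: (1+6.72%)(1+5.61%) − 1 = 12.706992%.
Cumulative over 2 years: (1 + 0.12706992)^2 − 1 ≈ 0.27029.

27.03%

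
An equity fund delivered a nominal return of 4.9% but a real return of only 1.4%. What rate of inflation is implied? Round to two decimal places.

3.45%

From (1+r_nom) = (1+r_real)(1+π), we get 1+π = (1 + 4.9%)/(1 + 1.4%) = 1.049/1.014 ≈ 1.03452.
So π ≈ 3.4517%.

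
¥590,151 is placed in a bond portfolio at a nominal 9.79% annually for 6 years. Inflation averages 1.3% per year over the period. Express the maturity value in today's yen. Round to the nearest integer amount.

¥956,496

Nominal value at maturity: ¥590,151 × (1 + 9.79%)^6 ≈ ¥1,033,570.
Price-level factor over 6 years: (1 + 1.3%)^6 ≈ 1.0805793706.
The maturity value deflated by that factor is the answer in today's purchasing power.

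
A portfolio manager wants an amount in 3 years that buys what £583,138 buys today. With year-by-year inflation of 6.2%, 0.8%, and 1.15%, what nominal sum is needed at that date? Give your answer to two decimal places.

Cumulative price-level factor: 1.062 × 1.008 × 1.0115 = 1.082806704.
The nominal amount required is £583,138 scaled up by that factor.

£631,425.74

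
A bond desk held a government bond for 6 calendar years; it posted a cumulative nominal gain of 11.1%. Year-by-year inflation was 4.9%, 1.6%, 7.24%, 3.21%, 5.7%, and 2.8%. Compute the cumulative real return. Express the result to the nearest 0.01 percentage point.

-13.32%

Cumulative inflation factor: 1.049 × 1.016 × 1.0724 × 1.0321 × 1.057 × 1.028 ≈ 1.28179.
Nominal growth factor: 1.11100. Real growth factor = 1.11100 / 1.28179 ≈ 0.86676.
Total real return ≈ -13.3241%.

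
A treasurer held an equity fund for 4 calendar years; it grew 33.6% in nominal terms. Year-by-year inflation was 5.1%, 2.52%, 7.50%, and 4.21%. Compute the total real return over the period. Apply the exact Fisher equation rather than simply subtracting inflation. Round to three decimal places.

Cumulative inflation factor: 1.051 × 1.0252 × 1.0750 × 1.0421 ≈ 1.20706.
Nominal growth factor: 1.33600. Real growth factor = 1.33600 / 1.20706 ≈ 1.10682.
Total real return ≈ 10.6821%.

10.682%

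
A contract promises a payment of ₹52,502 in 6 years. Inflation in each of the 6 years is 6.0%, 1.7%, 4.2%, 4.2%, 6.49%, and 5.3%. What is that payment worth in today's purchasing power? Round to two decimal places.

Price-level factor over 6 years: 1.060 × 1.017 × 1.042 × 1.042 × 1.0649 × 1.053 ≈ 1.3125004299.
Purchasing power today: ₹52,502 divided by that factor.

₹40,001.51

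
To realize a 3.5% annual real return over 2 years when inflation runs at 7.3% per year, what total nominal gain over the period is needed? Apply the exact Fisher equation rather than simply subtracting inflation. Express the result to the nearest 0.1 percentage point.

23.3%

Required annual nominal rate: (1+3.5%)(1+7.3%) − 1 = 11.0555%.
Cumulative over 2 years: (1 + 0.110555)^2 − 1 ≈ 0.23333.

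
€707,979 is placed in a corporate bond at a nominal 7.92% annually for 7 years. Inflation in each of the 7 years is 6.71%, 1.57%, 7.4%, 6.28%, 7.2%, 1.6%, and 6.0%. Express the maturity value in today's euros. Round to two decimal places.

€845,109.87

Nominal value at maturity: €707,979 × (1 + 7.92%)^7 ≈ €1,207,074.10.
Price-level factor over 7 years: 1.0671 × 1.0157 × 1.074 × 1.0628 × 1.072 × 1.016 × 1.060 ≈ 1.4283043472.
The maturity value deflated by that factor is the answer in today's purchasing power.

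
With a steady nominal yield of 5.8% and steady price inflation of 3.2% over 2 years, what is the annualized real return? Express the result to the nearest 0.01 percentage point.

2.52%

With constant rates the annual real return is the same each year: (1+5.8%)/(1+3.2%) − 1 = 0.02519.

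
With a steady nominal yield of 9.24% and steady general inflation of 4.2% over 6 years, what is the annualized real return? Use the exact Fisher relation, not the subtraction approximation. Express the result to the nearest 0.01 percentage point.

4.84%

With constant rates the annual real return is the same each year: (1+9.24%)/(1+4.2%) − 1 = 0.04837.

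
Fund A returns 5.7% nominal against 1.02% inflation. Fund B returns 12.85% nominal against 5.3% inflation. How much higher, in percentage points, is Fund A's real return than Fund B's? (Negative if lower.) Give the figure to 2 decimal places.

-2.54

Fund A real return: 1.057/1.0102 − 1 = 4.633%.
Fund B real return: 1.1285/1.053 − 1 = 7.170%.
Difference: 4.633 − 7.170 = -2.537 pp.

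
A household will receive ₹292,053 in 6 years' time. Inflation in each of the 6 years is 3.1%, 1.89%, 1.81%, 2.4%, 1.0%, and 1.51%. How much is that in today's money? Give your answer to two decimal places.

Price-level factor over 6 years: 1.031 × 1.0189 × 1.0181 × 1.024 × 1.010 × 1.0151 ≈ 1.1228217667.
Purchasing power today: ₹292,053 divided by that factor.

₹260,106.29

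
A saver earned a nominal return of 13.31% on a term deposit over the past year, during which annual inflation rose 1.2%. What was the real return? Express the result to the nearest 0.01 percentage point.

Real return via the Fisher equation: (1 + 13.31%)/(1 + 1.2%) − 1 = 1.1331/1.012 − 1 ≈ 0.11966.

11.97%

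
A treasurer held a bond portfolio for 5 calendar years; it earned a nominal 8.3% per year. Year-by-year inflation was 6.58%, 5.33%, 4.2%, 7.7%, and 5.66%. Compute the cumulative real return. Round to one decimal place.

11.9%

Cumulative inflation factor: 1.0658 × 1.0533 × 1.042 × 1.077 × 1.0566 ≈ 1.33113.
Nominal growth factor: 1.48985. Real growth factor = 1.48985 / 1.33113 ≈ 1.11923.
Total real return ≈ 11.9233%.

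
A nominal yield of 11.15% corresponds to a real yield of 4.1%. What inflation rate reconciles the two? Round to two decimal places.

6.77%

From (1+r_nom) = (1+r_real)(1+π), we get 1+π = (1 + 11.15%)/(1 + 4.1%) = 1.1115/1.041 ≈ 1.06772.
So π ≈ 6.7723%.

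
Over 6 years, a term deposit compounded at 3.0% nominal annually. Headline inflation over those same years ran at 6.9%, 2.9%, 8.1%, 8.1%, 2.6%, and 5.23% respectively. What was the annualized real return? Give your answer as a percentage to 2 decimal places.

-2.48%

Cumulative inflation factor: 1.069 × 1.029 × 1.081 × 1.081 × 1.026 × 1.0523 ≈ 1.38781.
Nominal growth factor: 1.19405. Real growth factor = 1.19405 / 1.38781 ≈ 0.86038.
Annualized: 0.86038^(1/6) − 1 ≈ -0.02475.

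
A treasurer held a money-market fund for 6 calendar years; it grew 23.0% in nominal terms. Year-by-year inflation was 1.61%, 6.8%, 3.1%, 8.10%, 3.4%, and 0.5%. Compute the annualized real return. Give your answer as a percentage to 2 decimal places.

-0.36%

Cumulative inflation factor: 1.0161 × 1.068 × 1.031 × 1.0810 × 1.034 × 1.005 ≈ 1.25684.
Nominal growth factor: 1.23000. Real growth factor = 1.23000 / 1.25684 ≈ 0.97865.
Annualized: 0.97865^(1/6) − 1 ≈ -0.00359.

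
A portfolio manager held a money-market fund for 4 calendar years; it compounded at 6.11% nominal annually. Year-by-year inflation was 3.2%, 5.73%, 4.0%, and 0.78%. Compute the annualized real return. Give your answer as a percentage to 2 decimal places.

Cumulative inflation factor: 1.032 × 1.0573 × 1.040 × 1.0078 ≈ 1.14363.
Nominal growth factor: 1.26773. Real growth factor = 1.26773 / 1.14363 ≈ 1.10851.
Annualized: 1.10851^(1/4) − 1 ≈ 0.02609.

2.61%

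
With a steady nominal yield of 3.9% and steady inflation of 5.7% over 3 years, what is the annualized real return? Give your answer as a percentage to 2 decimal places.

-1.70%

With constant rates the annual real return is the same each year: (1+3.9%)/(1+5.7%) − 1 = -0.01703.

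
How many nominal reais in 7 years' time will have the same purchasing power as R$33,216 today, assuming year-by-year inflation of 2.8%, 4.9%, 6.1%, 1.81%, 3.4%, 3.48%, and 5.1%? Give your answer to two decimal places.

R$43,511.24

Cumulative price-level factor: 1.028 × 1.049 × 1.061 × 1.0181 × 1.034 × 1.0348 × 1.051 ≈ 1.3099481294.
Multiplying R$33,216 by the price-level factor gives the future nominal sum.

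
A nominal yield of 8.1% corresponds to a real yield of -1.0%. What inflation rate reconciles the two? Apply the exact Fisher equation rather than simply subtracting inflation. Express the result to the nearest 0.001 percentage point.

From (1+r_nom) = (1+r_real)(1+π), we get 1+π = (1 + 8.1%)/(1 − 1.0%) = 1.081/0.990 ≈ 1.09192.
So π ≈ 9.1919%.

9.192%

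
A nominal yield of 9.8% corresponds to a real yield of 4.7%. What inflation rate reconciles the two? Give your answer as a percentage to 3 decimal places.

From (1+r_nom) = (1+r_real)(1+π), we get 1+π = (1 + 9.8%)/(1 + 4.7%) = 1.098/1.047 ≈ 1.04871.
So π ≈ 4.8711%.

4.871%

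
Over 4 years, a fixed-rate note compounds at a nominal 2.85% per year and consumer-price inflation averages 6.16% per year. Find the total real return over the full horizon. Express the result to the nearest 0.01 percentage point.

-11.90%

The annual real rate is (1+2.85%)/(1+6.16%) − 1 = -3.1179%.
Compounded over 4 years: (1 + -0.031179)^4 − 1 ≈ -0.11900.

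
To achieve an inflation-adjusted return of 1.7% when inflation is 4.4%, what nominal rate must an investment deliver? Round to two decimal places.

By the Fisher equation, 1 + r_nom = (1 + 1.7%)(1 + 4.4%) = 1.017 × 1.044 = 1.061748.
So r_nom = 6.1748%.

6.17%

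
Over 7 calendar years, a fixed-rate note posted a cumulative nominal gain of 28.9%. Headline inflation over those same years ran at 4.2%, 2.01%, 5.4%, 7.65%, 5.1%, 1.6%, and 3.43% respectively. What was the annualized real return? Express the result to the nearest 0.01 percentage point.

Cumulative inflation factor: 1.042 × 1.0201 × 1.054 × 1.0765 × 1.051 × 1.016 × 1.0343 ≈ 1.33201.
Nominal growth factor: 1.28900. Real growth factor = 1.28900 / 1.33201 ≈ 0.96771.
Annualized: 0.96771^(1/7) − 1 ≈ -0.00468.

-0.47%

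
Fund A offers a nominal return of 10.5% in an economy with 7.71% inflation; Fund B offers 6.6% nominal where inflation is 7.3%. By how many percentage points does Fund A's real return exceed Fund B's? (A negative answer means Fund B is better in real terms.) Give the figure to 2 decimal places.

Fund A real return: 1.105/1.0771 − 1 = 2.590%.
Fund B real return: 1.066/1.073 − 1 = -0.652%.
Difference: 2.590 − (-0.652) = 3.242 pp.

3.24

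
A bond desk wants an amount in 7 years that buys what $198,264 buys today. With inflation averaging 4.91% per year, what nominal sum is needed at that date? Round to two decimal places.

Cumulative price-level factor: (1+4.91%)^7 ≈ 1.3986794987.
The nominal amount required is $198,264 scaled up by that factor.

$277,307.79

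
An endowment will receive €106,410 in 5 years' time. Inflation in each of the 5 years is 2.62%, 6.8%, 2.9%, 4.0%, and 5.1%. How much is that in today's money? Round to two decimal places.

Price-level factor over 5 years: 1.0262 × 1.068 × 1.029 × 1.040 × 1.051 ≈ 1.2326923282.
Purchasing power today: €106,410 divided by that factor.

€86,323.24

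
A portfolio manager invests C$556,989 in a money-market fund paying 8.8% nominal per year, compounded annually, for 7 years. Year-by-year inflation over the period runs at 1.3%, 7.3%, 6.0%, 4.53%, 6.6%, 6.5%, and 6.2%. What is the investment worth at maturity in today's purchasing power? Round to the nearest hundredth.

C$692,247.78

Nominal value at maturity: C$556,989 × (1 + 8.8%)^7 ≈ C$1,005,191.68.
Price-level factor over 7 years: 1.013 × 1.073 × 1.060 × 1.0453 × 1.066 × 1.065 × 1.062 ≈ 1.4520691951.
The maturity value deflated by that factor is the answer in today's purchasing power.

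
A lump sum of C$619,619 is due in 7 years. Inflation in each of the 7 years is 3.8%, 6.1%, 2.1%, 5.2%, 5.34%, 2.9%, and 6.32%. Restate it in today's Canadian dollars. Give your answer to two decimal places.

Price-level factor over 7 years: 1.038 × 1.061 × 1.021 × 1.052 × 1.0534 × 1.029 × 1.0632 ≈ 1.3632574384.
Purchasing power today: C$619,619 divided by that factor.

C$454,513.57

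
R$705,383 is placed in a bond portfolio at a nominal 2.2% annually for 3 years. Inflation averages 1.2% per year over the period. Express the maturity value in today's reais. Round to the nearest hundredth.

Nominal value at maturity: R$705,383 × (1 + 2.2%)^3 ≈ R$752,970.01.
Price-level factor over 3 years: (1 + 1.2%)^3 = 1.036433728.
Dividing the nominal maturity value by the price-level factor gives the value in today's money.

R$726,500.87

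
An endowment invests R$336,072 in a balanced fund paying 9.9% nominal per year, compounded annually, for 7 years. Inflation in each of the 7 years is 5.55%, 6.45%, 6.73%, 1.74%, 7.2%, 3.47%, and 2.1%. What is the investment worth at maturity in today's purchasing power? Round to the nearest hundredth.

Nominal value at maturity: R$336,072 × (1 + 9.9%)^7 ≈ R$650,753.00.
Price-level factor over 7 years: 1.0555 × 1.0645 × 1.0673 × 1.0174 × 1.072 × 1.0347 × 1.021 ≈ 1.3817107060.
The maturity value deflated by that factor is the answer in today's purchasing power.

R$470,976.30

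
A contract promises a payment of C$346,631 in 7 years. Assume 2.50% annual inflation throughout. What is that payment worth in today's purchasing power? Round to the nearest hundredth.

Price-level factor over 7 years: (1 + 2.50%)^7 ≈ 1.1886857537.
Purchasing power today: C$346,631 divided by that factor.

C$291,608.61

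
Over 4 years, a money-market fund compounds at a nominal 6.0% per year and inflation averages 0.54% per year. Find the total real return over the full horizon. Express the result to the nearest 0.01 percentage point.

23.56%

The annual real rate is (1+6.0%)/(1+0.54%) − 1 = 5.4307%.
Compounded over 4 years: (1 + 0.054307)^4 − 1 ≈ 0.23557.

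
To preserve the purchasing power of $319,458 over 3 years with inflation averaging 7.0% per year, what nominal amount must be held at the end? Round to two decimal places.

$391,349.79

Cumulative price-level factor: (1+7.0%)^3 = 1.225043.
The nominal amount required is $319,458 scaled up by that factor.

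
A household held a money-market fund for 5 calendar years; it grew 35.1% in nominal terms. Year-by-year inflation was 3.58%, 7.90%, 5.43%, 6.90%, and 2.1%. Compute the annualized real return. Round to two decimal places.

Cumulative inflation factor: 1.0358 × 1.0790 × 1.0543 × 1.0690 × 1.021 ≈ 1.28607.
Nominal growth factor: 1.35100. Real growth factor = 1.35100 / 1.28607 ≈ 1.05049.
Annualized: 1.05049^(1/5) − 1 ≈ 0.00990.

0.99%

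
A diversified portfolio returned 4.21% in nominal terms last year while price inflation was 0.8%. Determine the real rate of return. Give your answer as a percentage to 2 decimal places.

3.38%

Real return via the Fisher equation: (1 + 4.21%)/(1 + 0.8%) − 1 = 1.0421/1.008 − 1 ≈ 0.03383.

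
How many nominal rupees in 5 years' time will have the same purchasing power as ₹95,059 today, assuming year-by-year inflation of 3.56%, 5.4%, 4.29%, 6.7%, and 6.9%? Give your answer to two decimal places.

Cumulative price-level factor: 1.0356 × 1.054 × 1.0429 × 1.067 × 1.069 ≈ 1.2984267217.
The nominal amount required is ₹95,059 scaled up by that factor.

₹123,427.15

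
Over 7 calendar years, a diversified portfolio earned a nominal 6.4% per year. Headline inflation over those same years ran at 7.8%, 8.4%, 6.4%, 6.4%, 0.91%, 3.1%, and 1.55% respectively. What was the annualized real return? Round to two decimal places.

Cumulative inflation factor: 1.078 × 1.084 × 1.064 × 1.064 × 1.0091 × 1.031 × 1.0155 ≈ 1.39767.
Nominal growth factor: 1.54380. Real growth factor = 1.54380 / 1.39767 ≈ 1.10455.
Annualized: 1.10455^(1/7) − 1 ≈ 0.01431.

1.43%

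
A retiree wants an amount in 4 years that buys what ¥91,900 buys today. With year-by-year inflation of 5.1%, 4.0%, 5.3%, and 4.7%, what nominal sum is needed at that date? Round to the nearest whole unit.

Cumulative price-level factor: 1.051 × 1.040 × 1.053 × 1.047 ≈ 1.2050667626.
Multiplying ¥91,900 by the price-level factor gives the future nominal sum.

¥110,746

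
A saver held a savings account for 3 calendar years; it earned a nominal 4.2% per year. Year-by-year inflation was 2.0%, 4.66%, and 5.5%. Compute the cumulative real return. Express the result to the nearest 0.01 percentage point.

0.45%

Cumulative inflation factor: 1.020 × 1.0466 × 1.055 ≈ 1.12625.
Nominal growth factor: 1.13137. Real growth factor = 1.13137 / 1.12625 ≈ 1.00455.
Total real return ≈ 0.4546%.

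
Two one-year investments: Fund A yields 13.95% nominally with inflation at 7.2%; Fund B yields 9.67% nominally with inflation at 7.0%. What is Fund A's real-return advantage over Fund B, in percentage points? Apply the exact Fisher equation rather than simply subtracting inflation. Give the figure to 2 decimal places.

Fund A real return: 1.1395/1.072 − 1 = 6.297%.
Fund B real return: 1.0967/1.070 − 1 = 2.495%.
Difference: 6.297 − 2.495 = 3.802 pp.

3.80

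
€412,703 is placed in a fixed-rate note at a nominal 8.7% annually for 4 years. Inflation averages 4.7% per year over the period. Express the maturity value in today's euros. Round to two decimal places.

Nominal value at maturity: €412,703 × (1 + 8.7%)^4 ≈ €576,176.85.
Price-level factor over 4 years: (1 + 4.7%)^4 ≈ 1.2016741717.
The maturity value deflated by that factor is the answer in today's purchasing power.

€479,478.43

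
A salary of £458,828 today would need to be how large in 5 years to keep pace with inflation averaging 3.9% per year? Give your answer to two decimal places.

£555,555.75

Cumulative price-level factor: (1+3.9%)^5 ≈ 1.2108148474.
The nominal amount required is £458,828 scaled up by that factor.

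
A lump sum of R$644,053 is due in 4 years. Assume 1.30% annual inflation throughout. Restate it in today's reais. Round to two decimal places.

Price-level factor over 4 years: (1 + 1.30%)^4 ≈ 1.0530228166.
Purchasing power today: R$644,053 divided by that factor.

R$611,623.02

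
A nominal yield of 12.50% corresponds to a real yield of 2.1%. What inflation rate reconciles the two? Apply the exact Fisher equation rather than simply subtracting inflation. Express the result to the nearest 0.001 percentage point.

10.186%

From (1+r_nom) = (1+r_real)(1+π), we get 1+π = (1 + 12.50%)/(1 + 2.1%) = 1.1250/1.021 ≈ 1.10186.
So π ≈ 10.1861%.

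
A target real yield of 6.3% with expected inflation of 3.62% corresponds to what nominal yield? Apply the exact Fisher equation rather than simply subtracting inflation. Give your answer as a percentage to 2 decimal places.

10.15%

By the Fisher equation, 1 + r_nom = (1 + 6.3%)(1 + 3.62%) = 1.063 × 1.0362 = 1.1014806.
So r_nom = 10.14806%.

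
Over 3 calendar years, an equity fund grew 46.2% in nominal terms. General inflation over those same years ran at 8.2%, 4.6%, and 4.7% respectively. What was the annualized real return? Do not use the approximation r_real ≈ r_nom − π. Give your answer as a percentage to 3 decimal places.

Cumulative inflation factor: 1.082 × 1.046 × 1.047 ≈ 1.18497.
Nominal growth factor: 1.46200. Real growth factor = 1.46200 / 1.18497 ≈ 1.23379.
Annualized: 1.23379^(1/3) − 1 ≈ 0.07254.

7.254%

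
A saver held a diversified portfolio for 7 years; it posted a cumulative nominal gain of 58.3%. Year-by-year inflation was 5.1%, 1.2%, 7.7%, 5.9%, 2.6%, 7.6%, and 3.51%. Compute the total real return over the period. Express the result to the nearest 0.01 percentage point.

14.19%

Cumulative inflation factor: 1.051 × 1.012 × 1.077 × 1.059 × 1.026 × 1.076 × 1.0351 ≈ 1.38623.
Nominal growth factor: 1.58300. Real growth factor = 1.58300 / 1.38623 ≈ 1.14194.
Total real return ≈ 14.1942%.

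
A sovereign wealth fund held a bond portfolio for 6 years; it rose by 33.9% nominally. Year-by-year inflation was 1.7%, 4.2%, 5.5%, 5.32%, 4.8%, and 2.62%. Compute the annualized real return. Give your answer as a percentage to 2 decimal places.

Cumulative inflation factor: 1.017 × 1.042 × 1.055 × 1.0532 × 1.048 × 1.0262 ≈ 1.26633.
Nominal growth factor: 1.33900. Real growth factor = 1.33900 / 1.26633 ≈ 1.05739.
Annualized: 1.05739^(1/6) − 1 ≈ 0.00934.

0.93%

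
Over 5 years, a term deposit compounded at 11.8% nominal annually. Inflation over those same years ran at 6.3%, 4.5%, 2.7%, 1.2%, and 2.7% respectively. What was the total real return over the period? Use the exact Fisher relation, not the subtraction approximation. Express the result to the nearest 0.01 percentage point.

Cumulative inflation factor: 1.063 × 1.045 × 1.027 × 1.012 × 1.027 ≈ 1.18569.
Nominal growth factor: 1.74666. Real growth factor = 1.74666 / 1.18569 ≈ 1.47312.
Total real return ≈ 47.3120%.

47.31%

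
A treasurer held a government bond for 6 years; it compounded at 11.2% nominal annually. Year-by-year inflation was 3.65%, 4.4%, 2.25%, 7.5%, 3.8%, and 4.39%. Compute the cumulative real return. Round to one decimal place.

Cumulative inflation factor: 1.0365 × 1.044 × 1.0225 × 1.075 × 1.038 × 1.0439 ≈ 1.28884.
Nominal growth factor: 1.89073. Real growth factor = 1.89073 / 1.28884 ≈ 1.46700.
Total real return ≈ 46.7003%.

46.7%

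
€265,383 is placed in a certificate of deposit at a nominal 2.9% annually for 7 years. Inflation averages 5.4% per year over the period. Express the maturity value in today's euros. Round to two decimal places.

€224,334.70

Nominal value at maturity: €265,383 × (1 + 2.9%)^7 ≈ €324,175.90.
Price-level factor over 7 years: (1 + 5.4%)^7 ≈ 1.4450546643.
Dividing the nominal maturity value by the price-level factor gives the value in today's money.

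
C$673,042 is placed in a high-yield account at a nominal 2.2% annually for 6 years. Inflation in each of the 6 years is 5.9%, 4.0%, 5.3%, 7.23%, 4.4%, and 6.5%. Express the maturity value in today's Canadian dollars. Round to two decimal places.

Nominal value at maturity: C$673,042 × (1 + 2.2%)^6 ≈ C$766,915.55.
Price-level factor over 6 years: 1.059 × 1.040 × 1.053 × 1.0723 × 1.044 × 1.065 ≈ 1.3826876475.
Dividing the nominal maturity value by the price-level factor gives the value in today's money.

C$554,655.67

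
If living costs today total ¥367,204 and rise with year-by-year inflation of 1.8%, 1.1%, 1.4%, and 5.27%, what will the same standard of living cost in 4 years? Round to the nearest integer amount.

Cumulative price-level factor: 1.018 × 1.011 × 1.014 × 1.0527 ≈ 1.0986048489.
The nominal amount required is ¥367,204 scaled up by that factor.

¥403,412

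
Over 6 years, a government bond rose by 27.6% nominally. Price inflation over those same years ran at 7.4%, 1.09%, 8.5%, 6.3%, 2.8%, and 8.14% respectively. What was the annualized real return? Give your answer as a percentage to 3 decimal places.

-1.440%

Cumulative inflation factor: 1.074 × 1.0109 × 1.085 × 1.063 × 1.028 × 1.0814 ≈ 1.39205.
Nominal growth factor: 1.27600. Real growth factor = 1.27600 / 1.39205 ≈ 0.91663.
Annualized: 0.91663^(1/6) − 1 ≈ -0.01440.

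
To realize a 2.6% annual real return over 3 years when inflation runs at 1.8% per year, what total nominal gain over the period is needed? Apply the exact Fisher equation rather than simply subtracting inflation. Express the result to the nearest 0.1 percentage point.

Required annual nominal rate: (1+2.6%)(1+1.8%) − 1 = 4.4468%.
Cumulative over 3 years: (1 + 0.044468)^3 − 1 ≈ 0.13942.

13.9%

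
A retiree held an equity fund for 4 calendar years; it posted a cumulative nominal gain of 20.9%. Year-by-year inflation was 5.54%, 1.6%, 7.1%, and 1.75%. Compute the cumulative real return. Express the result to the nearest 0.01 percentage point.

3.46%

Cumulative inflation factor: 1.0554 × 1.016 × 1.071 × 1.0175 ≈ 1.16852.
Nominal growth factor: 1.20900. Real growth factor = 1.20900 / 1.16852 ≈ 1.03465.
Total real return ≈ 3.4646%.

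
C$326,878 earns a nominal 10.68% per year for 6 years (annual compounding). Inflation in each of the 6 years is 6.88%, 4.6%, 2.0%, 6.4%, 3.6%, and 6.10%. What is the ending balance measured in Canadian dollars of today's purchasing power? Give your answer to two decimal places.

Nominal value at maturity: C$326,878 × (1 + 10.68%)^6 ≈ C$600,897.77.
Price-level factor over 6 years: 1.0688 × 1.046 × 1.020 × 1.064 × 1.036 × 1.0610 ≈ 1.3336598249.
The maturity value deflated by that factor is the answer in today's purchasing power.

C$450,563.00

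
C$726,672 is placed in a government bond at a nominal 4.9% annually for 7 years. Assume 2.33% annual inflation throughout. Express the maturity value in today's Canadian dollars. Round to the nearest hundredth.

Nominal value at maturity: C$726,672 × (1 + 4.9%)^7 ≈ C$1,015,703.25.
Price-level factor over 7 years: (1 + 2.33%)^7 ≈ 1.1749538777.
The maturity value deflated by that factor is the answer in today's purchasing power.

C$864,462.23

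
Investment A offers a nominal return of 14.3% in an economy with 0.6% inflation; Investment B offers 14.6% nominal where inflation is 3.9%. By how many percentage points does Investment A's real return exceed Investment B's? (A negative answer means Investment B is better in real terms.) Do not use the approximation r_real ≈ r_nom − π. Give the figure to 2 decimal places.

Investment A real return: 1.143/1.006 − 1 = 13.618%.
Investment B real return: 1.146/1.039 − 1 = 10.298%.
Difference: 13.618 − 10.298 = 3.320 pp.

3.32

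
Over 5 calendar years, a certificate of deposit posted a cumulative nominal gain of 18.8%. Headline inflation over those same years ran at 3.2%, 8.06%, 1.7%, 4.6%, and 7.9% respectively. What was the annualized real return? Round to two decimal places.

-1.48%

Cumulative inflation factor: 1.032 × 1.0806 × 1.017 × 1.046 × 1.079 ≈ 1.28003.
Nominal growth factor: 1.18800. Real growth factor = 1.18800 / 1.28003 ≈ 0.92811.
Annualized: 0.92811^(1/5) − 1 ≈ -0.01481.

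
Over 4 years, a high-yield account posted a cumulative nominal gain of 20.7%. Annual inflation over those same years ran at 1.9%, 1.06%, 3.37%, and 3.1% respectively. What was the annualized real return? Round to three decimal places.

Cumulative inflation factor: 1.019 × 1.0106 × 1.0337 × 1.031 ≈ 1.09751.
Nominal growth factor: 1.20700. Real growth factor = 1.20700 / 1.09751 ≈ 1.09977.
Annualized: 1.09977^(1/4) − 1 ≈ 0.02406.

2.406%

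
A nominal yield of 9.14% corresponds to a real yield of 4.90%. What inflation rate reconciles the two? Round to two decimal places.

4.04%

From (1+r_nom) = (1+r_real)(1+π), we get 1+π = (1 + 9.14%)/(1 + 4.90%) = 1.0914/1.0490 ≈ 1.04042.
So π ≈ 4.0419%.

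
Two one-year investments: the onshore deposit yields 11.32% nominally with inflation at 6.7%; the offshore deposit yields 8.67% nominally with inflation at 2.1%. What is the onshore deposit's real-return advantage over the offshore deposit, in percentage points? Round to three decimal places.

-2.105

The onshore deposit real return: 1.1132/1.067 − 1 = 4.3299%.
The offshore deposit real return: 1.0867/1.021 − 1 = 6.4349%.
Difference: 4.3299 − 6.4349 = -2.1050 pp.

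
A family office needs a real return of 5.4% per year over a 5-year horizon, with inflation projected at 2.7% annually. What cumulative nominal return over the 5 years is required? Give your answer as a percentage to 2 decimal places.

Required annual nominal rate: (1+5.4%)(1+2.7%) − 1 = 8.2458%.
Cumulative over 5 years: (1 + 0.082458)^5 − 1 ≈ 0.48612.

48.61%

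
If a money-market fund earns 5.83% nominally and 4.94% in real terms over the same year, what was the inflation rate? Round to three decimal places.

From (1+r_nom) = (1+r_real)(1+π), we get 1+π = (1 + 5.83%)/(1 + 4.94%) = 1.0583/1.0494 ≈ 1.00848.
So π ≈ 0.8481%.

0.848%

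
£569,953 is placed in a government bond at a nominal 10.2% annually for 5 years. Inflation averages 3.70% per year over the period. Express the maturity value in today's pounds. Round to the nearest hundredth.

Nominal value at maturity: £569,953 × (1 + 10.2%)^5 ≈ £926,290.09.
Price-level factor over 5 years: (1 + 3.70%)^5 ≈ 1.1992059701.
Dividing the nominal maturity value by the price-level factor gives the value in today's money.

£772,419.51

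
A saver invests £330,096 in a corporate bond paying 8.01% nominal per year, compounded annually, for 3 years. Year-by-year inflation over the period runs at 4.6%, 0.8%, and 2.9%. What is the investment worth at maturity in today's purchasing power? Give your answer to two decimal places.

Nominal value at maturity: £330,096 × (1 + 8.01%)^3 ≈ £415,941.41.
Price-level factor over 3 years: 1.046 × 1.008 × 1.029 = 1.084944672.
The maturity value deflated by that factor is the answer in today's purchasing power.

£383,375.69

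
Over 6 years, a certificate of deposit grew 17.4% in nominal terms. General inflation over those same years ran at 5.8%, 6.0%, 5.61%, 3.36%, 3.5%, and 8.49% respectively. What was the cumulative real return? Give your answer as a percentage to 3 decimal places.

Cumulative inflation factor: 1.058 × 1.060 × 1.0561 × 1.0336 × 1.035 × 1.0849 ≈ 1.37461.
Nominal growth factor: 1.17400. Real growth factor = 1.17400 / 1.37461 ≈ 0.85406.
Total real return ≈ -14.5939%.

-14.594%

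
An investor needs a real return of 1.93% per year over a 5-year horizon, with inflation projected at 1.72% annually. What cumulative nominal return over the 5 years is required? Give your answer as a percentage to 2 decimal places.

Required annual nominal rate: (1+1.93%)(1+1.72%) − 1 = 3.683196%.
Cumulative over 5 years: (1 + 0.03683196)^5 − 1 ≈ 0.19823.

19.82%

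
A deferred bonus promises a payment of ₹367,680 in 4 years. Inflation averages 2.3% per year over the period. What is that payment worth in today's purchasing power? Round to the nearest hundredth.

₹335,712.47

Price-level factor over 4 years: (1 + 2.3%)^4 ≈ 1.0952229478.
Purchasing power today: ₹367,680 divided by that factor.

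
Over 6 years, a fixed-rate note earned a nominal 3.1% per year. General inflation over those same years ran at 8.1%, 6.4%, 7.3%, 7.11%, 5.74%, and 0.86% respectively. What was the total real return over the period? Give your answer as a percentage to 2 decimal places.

Cumulative inflation factor: 1.081 × 1.064 × 1.073 × 1.0711 × 1.0574 × 1.0086 ≈ 1.40979.
Nominal growth factor: 1.20102. Real growth factor = 1.20102 / 1.40979 ≈ 0.85192.
Total real return ≈ -14.8084%.

-14.81%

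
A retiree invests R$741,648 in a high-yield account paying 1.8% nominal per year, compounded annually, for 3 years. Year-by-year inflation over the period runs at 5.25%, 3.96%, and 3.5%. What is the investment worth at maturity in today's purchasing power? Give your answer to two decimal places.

Nominal value at maturity: R$741,648 × (1 + 1.8%)^3 ≈ R$782,422.20.
Price-level factor over 3 years: 1.0525 × 1.0396 × 1.035 = 1.132475265.
Dividing the nominal maturity value by the price-level factor gives the value in today's money.

R$690,895.62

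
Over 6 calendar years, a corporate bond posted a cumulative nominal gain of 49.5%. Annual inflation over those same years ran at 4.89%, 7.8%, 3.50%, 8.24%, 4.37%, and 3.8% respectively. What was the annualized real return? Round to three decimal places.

1.437%

Cumulative inflation factor: 1.0489 × 1.078 × 1.0350 × 1.0824 × 1.0437 × 1.038 ≈ 1.37232.
Nominal growth factor: 1.49500. Real growth factor = 1.49500 / 1.37232 ≈ 1.08940.
Annualized: 1.08940^(1/6) − 1 ≈ 0.01437.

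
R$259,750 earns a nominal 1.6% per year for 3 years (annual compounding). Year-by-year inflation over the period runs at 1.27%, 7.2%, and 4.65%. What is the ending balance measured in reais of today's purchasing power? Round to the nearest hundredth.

R$239,784.91

Nominal value at maturity: R$259,750 × (1 + 1.6%)^3 ≈ R$272,418.55.
Price-level factor over 3 years: 1.0127 × 1.072 × 1.0465 = 1.1360954696.
Dividing the nominal maturity value by the price-level factor gives the value in today's money.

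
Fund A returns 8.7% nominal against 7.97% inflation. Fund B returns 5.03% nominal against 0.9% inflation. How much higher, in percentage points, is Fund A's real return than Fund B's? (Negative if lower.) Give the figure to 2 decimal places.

-3.42

Fund A real return: 1.087/1.0797 − 1 = 0.676%.
Fund B real return: 1.0503/1.009 − 1 = 4.093%.
Difference: 0.676 − 4.093 = -3.417 pp.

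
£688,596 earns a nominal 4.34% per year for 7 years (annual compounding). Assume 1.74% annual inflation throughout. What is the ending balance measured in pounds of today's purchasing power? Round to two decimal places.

£821,633.60

Nominal value at maturity: £688,596 × (1 + 4.34%)^7 ≈ £927,086.64.
Price-level factor over 7 years: (1 + 1.74%)^7 ≈ 1.1283455828.
The maturity value deflated by that factor is the answer in today's purchasing power.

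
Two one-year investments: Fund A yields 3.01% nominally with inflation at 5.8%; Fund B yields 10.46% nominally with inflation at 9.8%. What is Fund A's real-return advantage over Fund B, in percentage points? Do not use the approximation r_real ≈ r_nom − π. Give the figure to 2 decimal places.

-3.24

Fund A real return: 1.0301/1.058 − 1 = -2.637%.
Fund B real return: 1.1046/1.098 − 1 = 0.601%.
Difference: -2.637 − 0.601 = -3.238 pp.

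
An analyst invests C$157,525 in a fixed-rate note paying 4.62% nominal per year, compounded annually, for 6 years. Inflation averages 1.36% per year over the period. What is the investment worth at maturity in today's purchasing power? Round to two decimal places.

C$190,475.08

Nominal value at maturity: C$157,525 × (1 + 4.62%)^6 ≈ C$206,555.98.
Price-level factor over 6 years: (1 + 1.36%)^6 ≈ 1.0844252251.
The maturity value deflated by that factor is the answer in today's purchasing power.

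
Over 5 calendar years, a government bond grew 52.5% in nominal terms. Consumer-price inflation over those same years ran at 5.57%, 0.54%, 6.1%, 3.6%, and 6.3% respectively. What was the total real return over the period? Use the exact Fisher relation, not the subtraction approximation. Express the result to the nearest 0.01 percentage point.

Cumulative inflation factor: 1.0557 × 1.0054 × 1.061 × 1.036 × 1.063 ≈ 1.24019.
Nominal growth factor: 1.52500. Real growth factor = 1.52500 / 1.24019 ≈ 1.22965.
Total real return ≈ 22.9651%.

22.97%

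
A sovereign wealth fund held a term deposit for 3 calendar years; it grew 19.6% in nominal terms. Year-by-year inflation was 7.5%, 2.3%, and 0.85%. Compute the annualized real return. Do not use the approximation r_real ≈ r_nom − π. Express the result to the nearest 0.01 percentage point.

2.55%

Cumulative inflation factor: 1.075 × 1.023 × 1.0085 ≈ 1.10907.
Nominal growth factor: 1.19600. Real growth factor = 1.19600 / 1.10907 ≈ 1.07838.
Annualized: 1.07838^(1/3) − 1 ≈ 0.02547.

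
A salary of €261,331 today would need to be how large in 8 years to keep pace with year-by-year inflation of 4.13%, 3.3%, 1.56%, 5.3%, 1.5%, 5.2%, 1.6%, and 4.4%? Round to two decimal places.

Cumulative price-level factor: 1.0413 × 1.033 × 1.0156 × 1.053 × 1.015 × 1.052 × 1.016 × 1.044 ≈ 1.3028764736.
The nominal amount required is €261,331 scaled up by that factor.

€340,482.01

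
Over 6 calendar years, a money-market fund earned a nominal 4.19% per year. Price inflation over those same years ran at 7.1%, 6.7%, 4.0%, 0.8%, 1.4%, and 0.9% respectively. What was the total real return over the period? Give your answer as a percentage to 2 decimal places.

Cumulative inflation factor: 1.071 × 1.067 × 1.040 × 1.008 × 1.014 × 1.009 ≈ 1.22568.
Nominal growth factor: 1.27925. Real growth factor = 1.27925 / 1.22568 ≈ 1.04371.
Total real return ≈ 4.3709%.

4.37%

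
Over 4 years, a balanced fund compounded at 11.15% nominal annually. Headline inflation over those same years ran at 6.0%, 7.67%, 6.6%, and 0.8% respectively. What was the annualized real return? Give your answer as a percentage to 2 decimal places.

5.62%

Cumulative inflation factor: 1.060 × 1.0767 × 1.066 × 1.008 ≈ 1.22636.
Nominal growth factor: 1.52629. Real growth factor = 1.52629 / 1.22636 ≈ 1.24457.
Annualized: 1.24457^(1/4) − 1 ≈ 0.05622.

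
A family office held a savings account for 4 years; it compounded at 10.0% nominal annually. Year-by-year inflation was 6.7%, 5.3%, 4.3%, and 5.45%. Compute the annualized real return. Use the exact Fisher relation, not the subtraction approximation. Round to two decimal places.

4.33%

Cumulative inflation factor: 1.067 × 1.053 × 1.043 × 1.0545 ≈ 1.23573.
Nominal growth factor: 1.46410. Real growth factor = 1.46410 / 1.23573 ≈ 1.18481.
Annualized: 1.18481^(1/4) − 1 ≈ 0.04331.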